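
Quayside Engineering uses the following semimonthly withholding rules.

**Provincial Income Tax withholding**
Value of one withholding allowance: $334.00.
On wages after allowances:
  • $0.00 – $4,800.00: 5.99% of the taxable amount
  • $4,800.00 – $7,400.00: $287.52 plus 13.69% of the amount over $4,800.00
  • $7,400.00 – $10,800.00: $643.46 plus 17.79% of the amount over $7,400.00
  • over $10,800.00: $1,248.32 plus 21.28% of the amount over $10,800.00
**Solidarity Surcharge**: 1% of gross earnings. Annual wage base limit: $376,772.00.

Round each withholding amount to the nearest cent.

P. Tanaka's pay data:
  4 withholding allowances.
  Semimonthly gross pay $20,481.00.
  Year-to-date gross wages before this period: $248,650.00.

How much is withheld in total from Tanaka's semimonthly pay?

Provincial Income Tax: taxable = $20,481.00 − 4×$334.00 = $19,145.00
  $1,248.32 + 21.28% × ($19,145.00 − $10,800.00) = $1,248.32 + 21.28% × $8,345.00 = $3,024.14
Solidarity Surcharge: 1% × $20,481.00 = $204.81
Total: $3,024.14 + $204.81 = $3,228.95

$3,228.95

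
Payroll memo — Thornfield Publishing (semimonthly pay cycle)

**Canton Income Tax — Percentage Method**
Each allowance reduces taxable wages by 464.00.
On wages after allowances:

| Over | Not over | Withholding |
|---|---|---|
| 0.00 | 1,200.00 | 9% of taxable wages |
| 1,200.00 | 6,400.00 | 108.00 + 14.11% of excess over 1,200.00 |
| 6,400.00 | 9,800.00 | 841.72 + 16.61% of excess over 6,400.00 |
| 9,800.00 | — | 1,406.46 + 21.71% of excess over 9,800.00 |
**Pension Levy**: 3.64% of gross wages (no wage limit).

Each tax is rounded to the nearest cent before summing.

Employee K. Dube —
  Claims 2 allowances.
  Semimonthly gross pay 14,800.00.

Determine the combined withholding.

2,829.21

Canton Income Tax: taxable = 14,800.00 − 2×464.00 = 13,872.00
  1,406.46 + 21.71% × (13,872.00 − 9,800.00) = 1,406.46 + 21.71% × 4,072.00 = 2,290.49
Pension Levy: 3.64% × 14,800.00 = 538.72
Total: 2,290.49 + 538.72 = 2,829.21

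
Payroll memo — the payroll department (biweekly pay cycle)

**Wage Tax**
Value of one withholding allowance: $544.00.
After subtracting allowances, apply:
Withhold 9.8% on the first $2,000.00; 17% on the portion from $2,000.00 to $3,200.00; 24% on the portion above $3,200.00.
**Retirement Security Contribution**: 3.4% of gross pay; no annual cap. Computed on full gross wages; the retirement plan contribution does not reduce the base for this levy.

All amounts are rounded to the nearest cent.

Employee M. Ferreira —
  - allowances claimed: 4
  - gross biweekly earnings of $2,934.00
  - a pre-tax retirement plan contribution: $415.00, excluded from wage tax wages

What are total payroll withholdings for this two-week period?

$133.37

Wage Tax: taxable = $2,934.00 − $415.00 − 4×$544.00 = $343.00
  9.8% × $343.00 = $33.61
Retirement Security Contribution: 3.4% × $2,934.00 = $99.76
Total: $33.61 + $99.76 = $133.37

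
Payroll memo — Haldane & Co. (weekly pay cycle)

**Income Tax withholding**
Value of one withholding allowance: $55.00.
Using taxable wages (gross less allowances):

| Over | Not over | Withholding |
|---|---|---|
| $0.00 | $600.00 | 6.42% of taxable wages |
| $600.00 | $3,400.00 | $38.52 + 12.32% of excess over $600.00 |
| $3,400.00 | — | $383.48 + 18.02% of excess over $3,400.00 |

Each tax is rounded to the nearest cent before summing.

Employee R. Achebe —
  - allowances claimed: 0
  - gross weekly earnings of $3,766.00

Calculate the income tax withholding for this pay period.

$449.43

Income Tax: taxable = $3,766.00
  $383.48 + 18.02% × ($3,766.00 − $3,400.00) = $383.48 + 18.02% × $366.00 = $449.43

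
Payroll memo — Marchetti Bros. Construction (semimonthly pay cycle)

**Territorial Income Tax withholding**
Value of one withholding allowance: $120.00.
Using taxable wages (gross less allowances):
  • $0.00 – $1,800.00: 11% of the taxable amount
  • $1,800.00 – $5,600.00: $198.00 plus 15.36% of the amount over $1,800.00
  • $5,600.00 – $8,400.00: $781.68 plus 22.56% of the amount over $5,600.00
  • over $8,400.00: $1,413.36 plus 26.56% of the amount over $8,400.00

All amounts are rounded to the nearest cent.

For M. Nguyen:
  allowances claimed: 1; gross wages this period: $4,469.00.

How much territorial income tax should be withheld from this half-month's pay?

Territorial Income Tax: taxable = $4,469.00 − 1×$120.00 = $4,349.00
  $198.00 + 15.36% × ($4,349.00 − $1,800.00) = $198.00 + 15.36% × $2,549.00 = $589.53

$589.53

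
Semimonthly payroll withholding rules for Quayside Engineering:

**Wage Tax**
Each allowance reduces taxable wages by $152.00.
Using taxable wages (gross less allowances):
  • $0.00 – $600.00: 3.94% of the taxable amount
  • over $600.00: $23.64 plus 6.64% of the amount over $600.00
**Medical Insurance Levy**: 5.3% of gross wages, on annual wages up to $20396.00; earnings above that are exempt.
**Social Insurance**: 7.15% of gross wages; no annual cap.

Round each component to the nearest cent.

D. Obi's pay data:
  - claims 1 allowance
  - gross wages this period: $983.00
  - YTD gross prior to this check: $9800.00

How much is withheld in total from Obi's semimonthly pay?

$161.36

Wage Tax: taxable = $983.00 − 1×$152.00 = $831.00
  $23.64 + 6.64% × ($831.00 − $600.00) = $23.64 + 6.64% × $231.00 = $38.98
Medical Insurance Levy: 5.3% × $983.00 = $52.10
Social Insurance: 7.15% × $983.00 = $70.28
Total: $38.98 + $52.10 + $70.28 = $161.36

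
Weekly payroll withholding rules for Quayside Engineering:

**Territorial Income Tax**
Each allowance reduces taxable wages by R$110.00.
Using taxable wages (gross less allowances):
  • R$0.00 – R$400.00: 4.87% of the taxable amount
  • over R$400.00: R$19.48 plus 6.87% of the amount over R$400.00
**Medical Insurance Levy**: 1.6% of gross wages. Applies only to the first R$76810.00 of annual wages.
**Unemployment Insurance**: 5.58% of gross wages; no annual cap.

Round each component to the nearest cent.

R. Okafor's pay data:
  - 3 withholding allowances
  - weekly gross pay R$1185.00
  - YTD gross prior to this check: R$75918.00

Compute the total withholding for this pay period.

R$131.13

Territorial Income Tax: taxable = R$1185.00 − 3×R$110.00 = R$855.00
  R$19.48 + 6.87% × (R$855.00 − R$400.00) = R$19.48 + 6.87% × R$455.00 = R$50.74
Medical Insurance Levy: cap R$76810.00 − YTD R$75918.00 = R$892.00 subject; 1.6% × R$892.00 = R$14.27
Unemployment Insurance: 5.58% × R$1185.00 = R$66.12
Total: R$50.74 + R$14.27 + R$66.12 = R$131.13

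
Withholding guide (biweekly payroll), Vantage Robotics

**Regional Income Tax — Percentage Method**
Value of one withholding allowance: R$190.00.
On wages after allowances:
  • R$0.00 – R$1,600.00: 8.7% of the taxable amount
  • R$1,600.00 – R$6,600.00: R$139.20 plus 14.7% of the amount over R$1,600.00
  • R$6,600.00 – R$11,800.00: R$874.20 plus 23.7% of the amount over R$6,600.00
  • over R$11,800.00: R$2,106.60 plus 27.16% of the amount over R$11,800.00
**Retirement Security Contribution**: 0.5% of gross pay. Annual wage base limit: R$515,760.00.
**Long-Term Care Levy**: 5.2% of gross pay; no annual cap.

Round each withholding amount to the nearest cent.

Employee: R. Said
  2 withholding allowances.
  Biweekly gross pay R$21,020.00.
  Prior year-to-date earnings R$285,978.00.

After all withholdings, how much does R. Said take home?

Regional Income Tax: taxable = R$21,020.00 − 2×R$190.00 = R$20,640.00
  R$2,106.60 + 27.16% × (R$20,640.00 − R$11,800.00) = R$2,106.60 + 27.16% × R$8,840.00 = R$4,507.54
Retirement Security Contribution: 0.5% × R$21,020.00 = R$105.10
Long-Term Care Levy: 5.2% × R$21,020.00 = R$1,093.04
Total withheld: R$4,507.54 + R$105.10 + R$1,093.04 = R$5,705.68
Net pay: R$21,020.00 − R$5,705.68 = R$15,314.32

R$15,314.32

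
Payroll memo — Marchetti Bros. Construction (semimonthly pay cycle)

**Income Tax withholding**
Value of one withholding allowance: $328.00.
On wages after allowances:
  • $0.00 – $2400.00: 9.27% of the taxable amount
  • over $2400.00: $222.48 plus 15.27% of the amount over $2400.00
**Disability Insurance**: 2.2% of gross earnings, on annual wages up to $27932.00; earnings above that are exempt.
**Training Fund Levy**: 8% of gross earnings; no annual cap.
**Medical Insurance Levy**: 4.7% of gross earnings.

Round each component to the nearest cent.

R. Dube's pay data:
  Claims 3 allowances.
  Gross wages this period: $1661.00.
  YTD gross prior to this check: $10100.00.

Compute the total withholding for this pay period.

$310.25

Income Tax: taxable = $1661.00 − 3×$328.00 = $677.00
  9.27% × $677.00 = $62.76
Disability Insurance: 2.2% × $1661.00 = $36.54
Training Fund Levy: 8% × $1661.00 = $132.88
Medical Insurance Levy: 4.7% × $1661.00 = $78.07
Total: $62.76 + $36.54 + $132.88 + $78.07 = $310.25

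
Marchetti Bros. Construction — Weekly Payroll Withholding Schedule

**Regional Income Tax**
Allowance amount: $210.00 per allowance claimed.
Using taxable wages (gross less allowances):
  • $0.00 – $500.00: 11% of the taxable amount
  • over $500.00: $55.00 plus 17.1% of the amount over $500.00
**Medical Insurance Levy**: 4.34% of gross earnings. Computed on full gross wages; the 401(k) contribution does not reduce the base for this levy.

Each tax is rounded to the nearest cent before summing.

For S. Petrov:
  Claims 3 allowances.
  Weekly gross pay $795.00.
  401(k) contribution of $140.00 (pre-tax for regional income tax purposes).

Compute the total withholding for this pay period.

Regional Income Tax: taxable = $795.00 − $140.00 − 3×$210.00 = $25.00
  11% × $25.00 = $2.75
Medical Insurance Levy: 4.34% × $795.00 = $34.50
Total: $2.75 + $34.50 = $37.25

$37.25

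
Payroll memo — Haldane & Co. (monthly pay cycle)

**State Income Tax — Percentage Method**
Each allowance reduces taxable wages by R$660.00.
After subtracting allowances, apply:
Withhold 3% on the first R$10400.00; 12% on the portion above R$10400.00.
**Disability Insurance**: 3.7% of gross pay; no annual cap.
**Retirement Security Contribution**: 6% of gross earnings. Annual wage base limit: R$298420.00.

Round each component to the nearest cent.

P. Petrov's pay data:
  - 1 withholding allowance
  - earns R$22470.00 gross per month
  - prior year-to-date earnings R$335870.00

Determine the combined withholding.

R$2512.59

State Income Tax: taxable = R$22470.00 − 1×R$660.00 = R$21810.00
  R$312.00 + 12% × (R$21810.00 − R$10400.00) = R$312.00 + 12% × R$11410.00 = R$1681.20
Disability Insurance: 3.7% × R$22470.00 = R$831.39
Retirement Security Contribution: YTD R$335870.00 ≥ cap R$298420.00 → R$0.00
Total: R$1681.20 + R$831.39 + R$0.00 = R$2512.59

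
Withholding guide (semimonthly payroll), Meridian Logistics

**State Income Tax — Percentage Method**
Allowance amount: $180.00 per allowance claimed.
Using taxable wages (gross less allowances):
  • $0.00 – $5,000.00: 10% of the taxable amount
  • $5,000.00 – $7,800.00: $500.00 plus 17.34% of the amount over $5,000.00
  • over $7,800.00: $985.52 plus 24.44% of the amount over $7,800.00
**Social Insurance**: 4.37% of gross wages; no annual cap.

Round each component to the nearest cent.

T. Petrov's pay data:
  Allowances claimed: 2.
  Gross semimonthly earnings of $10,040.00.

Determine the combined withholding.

$1,883.74

State Income Tax: taxable = $10,040.00 − 2×$180.00 = $9,680.00
  $985.52 + 24.44% × ($9,680.00 − $7,800.00) = $985.52 + 24.44% × $1,880.00 = $1,444.99
Social Insurance: 4.37% × $10,040.00 = $438.75
Total: $1,444.99 + $438.75 = $1,883.74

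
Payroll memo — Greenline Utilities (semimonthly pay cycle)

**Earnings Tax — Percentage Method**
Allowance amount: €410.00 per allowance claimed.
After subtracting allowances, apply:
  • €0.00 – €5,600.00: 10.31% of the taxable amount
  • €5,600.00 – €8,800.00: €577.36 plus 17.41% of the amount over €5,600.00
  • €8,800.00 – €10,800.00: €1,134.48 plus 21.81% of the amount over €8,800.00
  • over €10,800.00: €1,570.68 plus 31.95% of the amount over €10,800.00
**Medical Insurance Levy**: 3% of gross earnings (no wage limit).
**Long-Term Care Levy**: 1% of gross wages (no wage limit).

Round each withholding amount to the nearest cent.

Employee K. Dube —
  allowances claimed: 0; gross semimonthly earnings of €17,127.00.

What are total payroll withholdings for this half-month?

Earnings Tax: taxable = €17,127.00
  €1,570.68 + 31.95% × (€17,127.00 − €10,800.00) = €1,570.68 + 31.95% × €6,327.00 = €3,592.16
Medical Insurance Levy: 3% × €17,127.00 = €513.81
Long-Term Care Levy: 1% × €17,127.00 = €171.27
Total: €3,592.16 + €513.81 + €171.27 = €4,277.24

€4,277.24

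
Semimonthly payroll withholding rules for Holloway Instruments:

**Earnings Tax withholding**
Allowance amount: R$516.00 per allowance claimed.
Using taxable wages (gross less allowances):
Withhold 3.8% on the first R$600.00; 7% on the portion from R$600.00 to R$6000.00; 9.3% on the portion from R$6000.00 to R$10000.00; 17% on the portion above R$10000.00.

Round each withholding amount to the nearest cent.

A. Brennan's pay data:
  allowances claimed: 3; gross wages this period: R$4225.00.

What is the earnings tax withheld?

Earnings Tax: taxable = R$4225.00 − 3×R$516.00 = R$2677.00
  R$22.80 + 7% × (R$2677.00 − R$600.00) = R$22.80 + 7% × R$2077.00 = R$168.19

R$168.19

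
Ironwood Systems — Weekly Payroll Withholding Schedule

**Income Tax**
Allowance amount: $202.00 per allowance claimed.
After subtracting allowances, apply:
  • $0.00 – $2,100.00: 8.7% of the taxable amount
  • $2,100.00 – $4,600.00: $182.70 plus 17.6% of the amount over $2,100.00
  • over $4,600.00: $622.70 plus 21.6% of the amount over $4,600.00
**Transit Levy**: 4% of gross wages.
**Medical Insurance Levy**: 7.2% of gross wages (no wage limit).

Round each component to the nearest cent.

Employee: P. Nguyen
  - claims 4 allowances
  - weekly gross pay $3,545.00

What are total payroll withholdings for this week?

$691.85

Income Tax: taxable = $3,545.00 − 4×$202.00 = $2,737.00
  $182.70 + 17.6% × ($2,737.00 − $2,100.00) = $182.70 + 17.6% × $637.00 = $294.81
Transit Levy: 4% × $3,545.00 = $141.80
Medical Insurance Levy: 7.2% × $3,545.00 = $255.24
Total: $294.81 + $141.80 + $255.24 = $691.85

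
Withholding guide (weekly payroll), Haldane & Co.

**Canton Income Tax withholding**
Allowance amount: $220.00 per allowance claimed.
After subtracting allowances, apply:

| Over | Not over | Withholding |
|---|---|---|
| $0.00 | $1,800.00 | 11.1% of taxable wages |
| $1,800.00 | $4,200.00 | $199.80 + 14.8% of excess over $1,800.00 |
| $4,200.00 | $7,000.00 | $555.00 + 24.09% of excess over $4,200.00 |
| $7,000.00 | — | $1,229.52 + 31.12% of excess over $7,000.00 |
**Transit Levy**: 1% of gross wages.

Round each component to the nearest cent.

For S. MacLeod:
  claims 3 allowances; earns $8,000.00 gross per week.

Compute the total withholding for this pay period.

Canton Income Tax: taxable = $8,000.00 − 3×$220.00 = $7,340.00
  $1,229.52 + 31.12% × ($7,340.00 − $7,000.00) = $1,229.52 + 31.12% × $340.00 = $1,335.33
Transit Levy: 1% × $8,000.00 = $80.00
Total: $1,335.33 + $80.00 = $1,415.33

$1,415.33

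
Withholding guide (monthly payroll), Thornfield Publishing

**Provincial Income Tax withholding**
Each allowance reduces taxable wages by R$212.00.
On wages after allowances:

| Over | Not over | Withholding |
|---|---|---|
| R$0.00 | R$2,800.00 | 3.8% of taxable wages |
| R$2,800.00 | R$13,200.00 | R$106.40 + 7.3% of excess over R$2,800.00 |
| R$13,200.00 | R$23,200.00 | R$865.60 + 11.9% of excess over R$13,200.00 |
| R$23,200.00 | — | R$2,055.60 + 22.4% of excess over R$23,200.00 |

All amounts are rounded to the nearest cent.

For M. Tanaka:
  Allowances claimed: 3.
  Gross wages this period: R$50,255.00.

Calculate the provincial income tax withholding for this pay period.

Provincial Income Tax: taxable = R$50,255.00 − 3×R$212.00 = R$49,619.00
  R$2,055.60 + 22.4% × (R$49,619.00 − R$23,200.00) = R$2,055.60 + 22.4% × R$26,419.00 = R$7,973.46

R$7,973.46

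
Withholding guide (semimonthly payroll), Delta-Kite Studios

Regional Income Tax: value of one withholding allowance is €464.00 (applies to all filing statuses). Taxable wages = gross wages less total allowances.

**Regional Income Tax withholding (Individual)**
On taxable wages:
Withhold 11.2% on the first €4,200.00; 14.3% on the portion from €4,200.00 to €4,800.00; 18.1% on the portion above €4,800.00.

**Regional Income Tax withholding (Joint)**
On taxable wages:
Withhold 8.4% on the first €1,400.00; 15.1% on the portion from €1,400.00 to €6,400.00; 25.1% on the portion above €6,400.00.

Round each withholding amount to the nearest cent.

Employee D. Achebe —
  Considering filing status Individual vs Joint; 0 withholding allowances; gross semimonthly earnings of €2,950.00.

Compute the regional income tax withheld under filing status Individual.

€330.40

Regional Income Tax (Individual): taxable = €2,950.00
  11.2% × €2,950.00 = €330.40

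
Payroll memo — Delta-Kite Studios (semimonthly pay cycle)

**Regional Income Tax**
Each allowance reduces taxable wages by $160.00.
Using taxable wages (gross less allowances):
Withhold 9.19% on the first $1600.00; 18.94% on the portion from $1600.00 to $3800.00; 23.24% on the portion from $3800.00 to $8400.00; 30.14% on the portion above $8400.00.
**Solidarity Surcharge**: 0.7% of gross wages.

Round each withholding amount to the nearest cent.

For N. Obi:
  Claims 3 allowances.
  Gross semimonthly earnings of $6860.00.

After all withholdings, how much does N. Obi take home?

Regional Income Tax: taxable = $6860.00 − 3×$160.00 = $6380.00
  $563.72 + 23.24% × ($6380.00 − $3800.00) = $563.72 + 23.24% × $2580.00 = $1163.31
Solidarity Surcharge: 0.7% × $6860.00 = $48.02
Total withheld: $1163.31 + $48.02 = $1211.33
Net pay: $6860.00 − $1211.33 = $5648.67

$5648.67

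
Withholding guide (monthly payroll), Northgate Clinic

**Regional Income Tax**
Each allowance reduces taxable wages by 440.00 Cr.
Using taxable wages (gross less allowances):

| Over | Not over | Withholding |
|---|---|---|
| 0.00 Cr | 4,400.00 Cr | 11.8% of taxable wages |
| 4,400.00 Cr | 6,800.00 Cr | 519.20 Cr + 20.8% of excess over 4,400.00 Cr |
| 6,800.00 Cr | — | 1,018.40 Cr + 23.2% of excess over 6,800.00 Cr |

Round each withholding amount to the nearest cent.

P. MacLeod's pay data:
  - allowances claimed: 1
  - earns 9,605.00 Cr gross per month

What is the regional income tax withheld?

1,567.08 Cr

Regional Income Tax: taxable = 9,605.00 Cr − 1×440.00 Cr = 9,165.00 Cr
  1,018.40 Cr + 23.2% × (9,165.00 Cr − 6,800.00 Cr) = 1,018.40 Cr + 23.2% × 2,365.00 Cr = 1,567.08 Cr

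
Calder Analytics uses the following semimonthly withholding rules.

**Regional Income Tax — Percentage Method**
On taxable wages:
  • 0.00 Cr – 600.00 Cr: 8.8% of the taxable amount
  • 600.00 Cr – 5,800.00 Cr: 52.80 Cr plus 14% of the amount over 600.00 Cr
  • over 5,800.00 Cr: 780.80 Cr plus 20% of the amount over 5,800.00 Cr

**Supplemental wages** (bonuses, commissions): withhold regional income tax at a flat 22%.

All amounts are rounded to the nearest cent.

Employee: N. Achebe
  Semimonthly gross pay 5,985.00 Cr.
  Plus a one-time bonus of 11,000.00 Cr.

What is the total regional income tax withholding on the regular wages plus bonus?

Regional Income Tax: taxable = 5,985.00 Cr
  780.80 Cr + 20% × (5,985.00 Cr − 5,800.00 Cr) = 780.80 Cr + 20% × 185.00 Cr = 817.80 Cr
Supplemental (22% flat on bonus): 22% × 11,000.00 Cr = 2,420.00 Cr
Total regional income tax: 817.80 Cr + 2,420.00 Cr = 3,237.80 Cr

3,237.80 Cr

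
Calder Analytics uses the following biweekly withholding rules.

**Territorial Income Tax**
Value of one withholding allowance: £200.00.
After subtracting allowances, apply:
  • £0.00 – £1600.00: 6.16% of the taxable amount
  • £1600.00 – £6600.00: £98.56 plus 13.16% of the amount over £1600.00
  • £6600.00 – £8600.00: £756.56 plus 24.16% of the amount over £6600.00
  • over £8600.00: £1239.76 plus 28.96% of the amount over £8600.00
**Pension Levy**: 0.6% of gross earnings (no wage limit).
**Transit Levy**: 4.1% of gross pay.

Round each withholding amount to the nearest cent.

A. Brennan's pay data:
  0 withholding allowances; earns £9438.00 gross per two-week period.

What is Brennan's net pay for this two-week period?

£7511.97

Territorial Income Tax: taxable = £9438.00
  £1239.76 + 28.96% × (£9438.00 − £8600.00) = £1239.76 + 28.96% × £838.00 = £1482.44
Pension Levy: 0.6% × £9438.00 = £56.63
Transit Levy: 4.1% × £9438.00 = £386.96
Total withheld: £1482.44 + £56.63 + £386.96 = £1926.03
Net pay: £9438.00 − £1926.03 = £7511.97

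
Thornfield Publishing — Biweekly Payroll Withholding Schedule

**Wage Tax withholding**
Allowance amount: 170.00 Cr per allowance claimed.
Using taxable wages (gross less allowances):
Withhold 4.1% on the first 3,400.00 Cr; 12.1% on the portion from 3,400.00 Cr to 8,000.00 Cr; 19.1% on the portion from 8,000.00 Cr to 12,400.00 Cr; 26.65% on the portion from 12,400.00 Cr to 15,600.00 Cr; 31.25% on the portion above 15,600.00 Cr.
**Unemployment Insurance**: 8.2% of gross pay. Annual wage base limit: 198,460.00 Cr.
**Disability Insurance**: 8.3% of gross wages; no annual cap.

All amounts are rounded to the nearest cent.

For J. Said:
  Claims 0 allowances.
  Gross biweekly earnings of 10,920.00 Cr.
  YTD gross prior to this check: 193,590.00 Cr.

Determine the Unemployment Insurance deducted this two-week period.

399.34 Cr

Unemployment Insurance: cap 198,460.00 Cr − YTD 193,590.00 Cr = 4,870.00 Cr subject; 8.2% × 4,870.00 Cr = 399.34 Cr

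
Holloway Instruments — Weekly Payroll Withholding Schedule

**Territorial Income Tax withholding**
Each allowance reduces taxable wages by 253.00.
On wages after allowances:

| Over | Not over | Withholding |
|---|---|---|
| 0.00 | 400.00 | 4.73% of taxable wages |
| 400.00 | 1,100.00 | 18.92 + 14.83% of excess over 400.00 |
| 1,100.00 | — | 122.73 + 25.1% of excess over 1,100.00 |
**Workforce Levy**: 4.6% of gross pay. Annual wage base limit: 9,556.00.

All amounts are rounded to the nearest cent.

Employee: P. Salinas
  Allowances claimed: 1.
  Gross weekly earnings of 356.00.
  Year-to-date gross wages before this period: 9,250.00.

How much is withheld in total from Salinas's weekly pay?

18.95

Territorial Income Tax: taxable = 356.00 − 1×253.00 = 103.00
  4.73% × 103.00 = 4.87
Workforce Levy: cap 9,556.00 − YTD 9,250.00 = 306.00 subject; 4.6% × 306.00 = 14.08
Total: 4.87 + 14.08 = 18.95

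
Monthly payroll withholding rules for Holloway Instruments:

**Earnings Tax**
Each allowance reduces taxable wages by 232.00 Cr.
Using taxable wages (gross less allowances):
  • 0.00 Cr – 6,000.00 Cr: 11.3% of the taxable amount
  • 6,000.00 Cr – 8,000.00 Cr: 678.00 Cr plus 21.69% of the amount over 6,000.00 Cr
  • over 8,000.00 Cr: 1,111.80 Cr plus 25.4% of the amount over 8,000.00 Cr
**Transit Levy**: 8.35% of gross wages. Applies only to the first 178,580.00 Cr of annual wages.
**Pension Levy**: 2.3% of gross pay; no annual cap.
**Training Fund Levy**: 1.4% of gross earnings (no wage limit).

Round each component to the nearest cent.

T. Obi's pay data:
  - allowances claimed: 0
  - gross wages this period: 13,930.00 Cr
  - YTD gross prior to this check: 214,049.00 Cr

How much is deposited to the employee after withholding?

Earnings Tax: taxable = 13,930.00 Cr
  1,111.80 Cr + 25.4% × (13,930.00 Cr − 8,000.00 Cr) = 1,111.80 Cr + 25.4% × 5,930.00 Cr = 2,618.02 Cr
Transit Levy: YTD 214,049.00 Cr ≥ cap 178,580.00 Cr → 0.00 Cr
Pension Levy: 2.3% × 13,930.00 Cr = 320.39 Cr
Training Fund Levy: 1.4% × 13,930.00 Cr = 195.02 Cr
Total withheld: 2,618.02 Cr + 0.00 Cr + 320.39 Cr + 195.02 Cr = 3,133.43 Cr
Net pay: 13,930.00 Cr − 3,133.43 Cr = 10,796.57 Cr

10,796.57 Cr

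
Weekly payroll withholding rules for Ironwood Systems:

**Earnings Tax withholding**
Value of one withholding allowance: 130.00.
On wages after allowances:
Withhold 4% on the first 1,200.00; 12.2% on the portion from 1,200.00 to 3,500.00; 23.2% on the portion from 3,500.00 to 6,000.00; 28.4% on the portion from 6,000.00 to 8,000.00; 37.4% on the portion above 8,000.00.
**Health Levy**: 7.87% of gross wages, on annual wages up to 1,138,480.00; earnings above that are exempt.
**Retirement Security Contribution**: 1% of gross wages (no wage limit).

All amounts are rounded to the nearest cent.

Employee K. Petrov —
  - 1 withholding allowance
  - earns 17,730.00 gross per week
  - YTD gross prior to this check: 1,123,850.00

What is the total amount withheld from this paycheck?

Earnings Tax: taxable = 17,730.00 − 1×130.00 = 17,600.00
  1,476.60 + 37.4% × (17,600.00 − 8,000.00) = 1,476.60 + 37.4% × 9,600.00 = 5,067.00
Health Levy: cap 1,138,480.00 − YTD 1,123,850.00 = 14,630.00 subject; 7.87% × 14,630.00 = 1,151.38
Retirement Security Contribution: 1% × 17,730.00 = 177.30
Total: 5,067.00 + 1,151.38 + 177.30 = 6,395.68

6,395.68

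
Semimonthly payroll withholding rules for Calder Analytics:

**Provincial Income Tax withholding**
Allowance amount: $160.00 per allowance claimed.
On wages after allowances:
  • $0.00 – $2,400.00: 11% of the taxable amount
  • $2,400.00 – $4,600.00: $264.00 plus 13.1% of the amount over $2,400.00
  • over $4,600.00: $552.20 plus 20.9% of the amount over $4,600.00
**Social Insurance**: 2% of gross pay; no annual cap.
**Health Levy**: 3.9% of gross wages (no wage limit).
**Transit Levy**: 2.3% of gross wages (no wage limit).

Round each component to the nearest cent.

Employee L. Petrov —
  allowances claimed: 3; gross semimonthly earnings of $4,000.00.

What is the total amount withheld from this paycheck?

$738.72

Provincial Income Tax: taxable = $4,000.00 − 3×$160.00 = $3,520.00
  $264.00 + 13.1% × ($3,520.00 − $2,400.00) = $264.00 + 13.1% × $1,120.00 = $410.72
Social Insurance: 2% × $4,000.00 = $80.00
Health Levy: 3.9% × $4,000.00 = $156.00
Transit Levy: 2.3% × $4,000.00 = $92.00
Total: $410.72 + $80.00 + $156.00 + $92.00 = $738.72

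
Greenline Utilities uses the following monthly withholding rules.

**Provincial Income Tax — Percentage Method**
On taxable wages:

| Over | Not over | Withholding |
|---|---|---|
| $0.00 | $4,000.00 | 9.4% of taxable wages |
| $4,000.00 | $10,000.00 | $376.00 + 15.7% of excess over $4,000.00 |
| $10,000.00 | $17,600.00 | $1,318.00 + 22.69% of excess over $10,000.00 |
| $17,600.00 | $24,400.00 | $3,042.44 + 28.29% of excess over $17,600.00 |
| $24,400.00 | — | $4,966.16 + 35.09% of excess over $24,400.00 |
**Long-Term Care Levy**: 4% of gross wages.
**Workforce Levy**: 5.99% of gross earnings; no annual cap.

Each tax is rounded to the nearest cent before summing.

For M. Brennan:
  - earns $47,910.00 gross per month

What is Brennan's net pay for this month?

Provincial Income Tax: taxable = $47,910.00
  $4,966.16 + 35.09% × ($47,910.00 − $24,400.00) = $4,966.16 + 35.09% × $23,510.00 = $13,215.82
Long-Term Care Levy: 4% × $47,910.00 = $1,916.40
Workforce Levy: 5.99% × $47,910.00 = $2,869.81
Total withheld: $13,215.82 + $1,916.40 + $2,869.81 = $18,002.03
Net pay: $47,910.00 − $18,002.03 = $29,907.97

$29,907.97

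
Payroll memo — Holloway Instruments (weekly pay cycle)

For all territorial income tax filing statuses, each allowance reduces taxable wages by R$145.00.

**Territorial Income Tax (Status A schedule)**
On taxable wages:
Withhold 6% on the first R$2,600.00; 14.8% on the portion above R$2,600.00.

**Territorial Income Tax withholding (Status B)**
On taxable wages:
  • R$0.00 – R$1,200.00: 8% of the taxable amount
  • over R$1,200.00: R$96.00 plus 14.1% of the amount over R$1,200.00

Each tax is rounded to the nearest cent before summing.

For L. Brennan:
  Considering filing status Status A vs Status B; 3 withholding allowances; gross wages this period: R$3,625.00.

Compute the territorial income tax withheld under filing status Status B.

R$376.59

Territorial Income Tax (Status B): taxable = R$3,625.00 − 3×R$145.00 = R$3,190.00
  R$96.00 + 14.1% × (R$3,190.00 − R$1,200.00) = R$96.00 + 14.1% × R$1,990.00 = R$376.59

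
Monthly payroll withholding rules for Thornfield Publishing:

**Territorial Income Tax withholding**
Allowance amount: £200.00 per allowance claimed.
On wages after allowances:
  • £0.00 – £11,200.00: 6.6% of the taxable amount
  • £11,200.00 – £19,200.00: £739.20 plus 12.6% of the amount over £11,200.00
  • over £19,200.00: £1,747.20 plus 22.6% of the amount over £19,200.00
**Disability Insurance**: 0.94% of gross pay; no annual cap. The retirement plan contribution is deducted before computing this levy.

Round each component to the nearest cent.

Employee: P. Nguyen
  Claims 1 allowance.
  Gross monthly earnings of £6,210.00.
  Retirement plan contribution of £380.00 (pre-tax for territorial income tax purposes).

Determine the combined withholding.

Territorial Income Tax: taxable = £6,210.00 − £380.00 − 1×£200.00 = £5,630.00
  6.6% × £5,630.00 = £371.58
Disability Insurance: 0.94% × £5,830.00 = £54.80
Total: £371.58 + £54.80 = £426.38

£426.38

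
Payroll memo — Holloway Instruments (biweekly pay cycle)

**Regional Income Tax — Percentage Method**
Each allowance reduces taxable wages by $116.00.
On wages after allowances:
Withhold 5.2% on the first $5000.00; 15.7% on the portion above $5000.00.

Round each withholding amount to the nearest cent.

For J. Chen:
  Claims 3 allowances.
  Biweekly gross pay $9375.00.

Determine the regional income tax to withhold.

$892.24

Regional Income Tax: taxable = $9375.00 − 3×$116.00 = $9027.00
  $260.00 + 15.7% × ($9027.00 − $5000.00) = $260.00 + 15.7% × $4027.00 = $892.24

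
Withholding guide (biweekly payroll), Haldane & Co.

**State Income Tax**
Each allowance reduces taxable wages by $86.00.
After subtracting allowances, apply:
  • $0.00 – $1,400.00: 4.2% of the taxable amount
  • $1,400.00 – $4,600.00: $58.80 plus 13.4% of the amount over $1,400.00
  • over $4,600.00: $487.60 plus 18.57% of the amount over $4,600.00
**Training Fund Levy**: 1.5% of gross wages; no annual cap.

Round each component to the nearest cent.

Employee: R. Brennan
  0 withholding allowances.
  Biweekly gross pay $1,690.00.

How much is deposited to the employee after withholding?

State Income Tax: taxable = $1,690.00
  $58.80 + 13.4% × ($1,690.00 − $1,400.00) = $58.80 + 13.4% × $290.00 = $97.66
Training Fund Levy: 1.5% × $1,690.00 = $25.35
Total withheld: $97.66 + $25.35 = $123.01
Net pay: $1,690.00 − $123.01 = $1,566.99

$1,566.99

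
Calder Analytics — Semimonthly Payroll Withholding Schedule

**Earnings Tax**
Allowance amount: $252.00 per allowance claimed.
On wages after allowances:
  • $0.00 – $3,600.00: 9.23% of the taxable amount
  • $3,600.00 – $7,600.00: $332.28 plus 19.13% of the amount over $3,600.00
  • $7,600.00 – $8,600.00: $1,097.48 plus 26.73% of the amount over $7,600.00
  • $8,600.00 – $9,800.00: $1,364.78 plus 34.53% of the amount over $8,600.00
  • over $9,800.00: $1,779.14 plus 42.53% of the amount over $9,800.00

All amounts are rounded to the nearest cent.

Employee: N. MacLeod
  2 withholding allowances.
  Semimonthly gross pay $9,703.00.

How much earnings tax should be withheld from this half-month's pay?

$1,571.61

Earnings Tax: taxable = $9,703.00 − 2×$252.00 = $9,199.00
  $1,364.78 + 34.53% × ($9,199.00 − $8,600.00) = $1,364.78 + 34.53% × $599.00 = $1,571.61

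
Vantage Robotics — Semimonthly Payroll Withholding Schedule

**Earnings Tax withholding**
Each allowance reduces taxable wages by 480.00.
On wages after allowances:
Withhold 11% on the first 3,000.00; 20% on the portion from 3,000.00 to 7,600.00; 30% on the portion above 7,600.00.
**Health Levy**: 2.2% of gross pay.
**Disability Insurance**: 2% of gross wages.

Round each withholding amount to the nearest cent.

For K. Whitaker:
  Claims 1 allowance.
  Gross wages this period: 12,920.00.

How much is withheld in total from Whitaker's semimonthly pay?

3,244.64

Earnings Tax: taxable = 12,920.00 − 1×480.00 = 12,440.00
  1,250.00 + 30% × (12,440.00 − 7,600.00) = 1,250.00 + 30% × 4,840.00 = 2,702.00
Health Levy: 2.2% × 12,920.00 = 284.24
Disability Insurance: 2% × 12,920.00 = 258.40
Total: 2,702.00 + 284.24 + 258.40 = 3,244.64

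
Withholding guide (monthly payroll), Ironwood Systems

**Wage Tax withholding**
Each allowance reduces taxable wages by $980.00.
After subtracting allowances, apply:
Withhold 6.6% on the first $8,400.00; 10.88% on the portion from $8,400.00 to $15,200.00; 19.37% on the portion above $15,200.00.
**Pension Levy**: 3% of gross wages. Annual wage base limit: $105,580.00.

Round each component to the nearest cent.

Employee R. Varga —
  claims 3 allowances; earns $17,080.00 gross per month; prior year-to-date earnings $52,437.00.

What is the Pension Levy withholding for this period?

$512.40

Pension Levy: 3% × $17,080.00 = $512.40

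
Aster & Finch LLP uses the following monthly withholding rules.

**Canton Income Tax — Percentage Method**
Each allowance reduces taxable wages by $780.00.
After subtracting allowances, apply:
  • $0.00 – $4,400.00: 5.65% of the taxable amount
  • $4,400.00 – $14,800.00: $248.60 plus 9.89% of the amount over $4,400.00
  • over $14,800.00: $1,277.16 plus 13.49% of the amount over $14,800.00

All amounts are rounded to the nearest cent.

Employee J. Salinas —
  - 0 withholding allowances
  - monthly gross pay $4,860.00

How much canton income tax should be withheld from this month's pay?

$294.09

Canton Income Tax: taxable = $4,860.00
  $248.60 + 9.89% × ($4,860.00 − $4,400.00) = $248.60 + 9.89% × $460.00 = $294.09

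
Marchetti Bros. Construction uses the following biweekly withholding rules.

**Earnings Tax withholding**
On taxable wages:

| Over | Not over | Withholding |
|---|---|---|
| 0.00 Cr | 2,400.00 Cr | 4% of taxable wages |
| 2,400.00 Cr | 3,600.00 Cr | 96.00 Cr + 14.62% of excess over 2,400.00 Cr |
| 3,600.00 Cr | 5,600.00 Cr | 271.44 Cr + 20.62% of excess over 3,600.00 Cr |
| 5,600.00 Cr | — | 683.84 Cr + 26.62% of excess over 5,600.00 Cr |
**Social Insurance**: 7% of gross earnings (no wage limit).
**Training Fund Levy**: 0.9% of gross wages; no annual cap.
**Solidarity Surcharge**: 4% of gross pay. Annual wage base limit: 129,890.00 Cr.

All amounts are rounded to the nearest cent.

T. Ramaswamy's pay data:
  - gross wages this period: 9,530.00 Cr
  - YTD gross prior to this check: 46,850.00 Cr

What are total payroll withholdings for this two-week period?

2,864.08 Cr

Earnings Tax: taxable = 9,530.00 Cr
  683.84 Cr + 26.62% × (9,530.00 Cr − 5,600.00 Cr) = 683.84 Cr + 26.62% × 3,930.00 Cr = 1,730.01 Cr
Social Insurance: 7% × 9,530.00 Cr = 667.10 Cr
Training Fund Levy: 0.9% × 9,530.00 Cr = 85.77 Cr
Solidarity Surcharge: 4% × 9,530.00 Cr = 381.20 Cr
Total: 1,730.01 Cr + 667.10 Cr + 85.77 Cr + 381.20 Cr = 2,864.08 Cr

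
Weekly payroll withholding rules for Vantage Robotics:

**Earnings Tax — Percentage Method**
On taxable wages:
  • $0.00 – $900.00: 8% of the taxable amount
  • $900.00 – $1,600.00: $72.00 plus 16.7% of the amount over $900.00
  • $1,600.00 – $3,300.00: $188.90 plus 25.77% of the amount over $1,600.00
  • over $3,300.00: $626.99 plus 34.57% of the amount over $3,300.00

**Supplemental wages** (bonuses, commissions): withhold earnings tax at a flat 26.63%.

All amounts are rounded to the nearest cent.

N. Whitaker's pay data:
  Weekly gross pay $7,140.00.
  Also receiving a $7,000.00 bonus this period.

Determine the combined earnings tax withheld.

$3,818.58

Earnings Tax: taxable = $7,140.00
  $626.99 + 34.57% × ($7,140.00 − $3,300.00) = $626.99 + 34.57% × $3,840.00 = $1,954.48
Supplemental (26.63% flat on bonus): 26.63% × $7,000.00 = $1,864.10
Total earnings tax: $1,954.48 + $1,864.10 = $3,818.58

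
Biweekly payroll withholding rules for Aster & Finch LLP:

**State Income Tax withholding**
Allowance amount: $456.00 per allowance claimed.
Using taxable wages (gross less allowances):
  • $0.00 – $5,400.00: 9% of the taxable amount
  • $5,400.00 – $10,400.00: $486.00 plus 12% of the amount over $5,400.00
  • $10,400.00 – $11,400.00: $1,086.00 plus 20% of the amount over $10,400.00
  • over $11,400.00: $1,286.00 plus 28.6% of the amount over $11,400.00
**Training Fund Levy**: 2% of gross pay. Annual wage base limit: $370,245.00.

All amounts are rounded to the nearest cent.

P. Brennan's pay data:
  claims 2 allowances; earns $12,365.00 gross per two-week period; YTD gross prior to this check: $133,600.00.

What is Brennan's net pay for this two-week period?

State Income Tax: taxable = $12,365.00 − 2×$456.00 = $11,453.00
  $1,286.00 + 28.6% × ($11,453.00 − $11,400.00) = $1,286.00 + 28.6% × $53.00 = $1,301.16
Training Fund Levy: 2% × $12,365.00 = $247.30
Total withheld: $1,301.16 + $247.30 = $1,548.46
Net pay: $12,365.00 − $1,548.46 = $10,816.54

$10,816.54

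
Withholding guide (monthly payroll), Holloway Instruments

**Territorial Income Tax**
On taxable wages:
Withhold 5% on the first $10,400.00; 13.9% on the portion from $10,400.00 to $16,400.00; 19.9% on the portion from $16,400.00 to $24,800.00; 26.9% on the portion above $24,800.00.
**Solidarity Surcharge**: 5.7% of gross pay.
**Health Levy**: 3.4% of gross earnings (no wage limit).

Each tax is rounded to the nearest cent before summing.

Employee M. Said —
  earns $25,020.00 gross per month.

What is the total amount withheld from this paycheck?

Territorial Income Tax: taxable = $25,020.00
  $3,025.60 + 26.9% × ($25,020.00 − $24,800.00) = $3,025.60 + 26.9% × $220.00 = $3,084.78
Solidarity Surcharge: 5.7% × $25,020.00 = $1,426.14
Health Levy: 3.4% × $25,020.00 = $850.68
Total: $3,084.78 + $1,426.14 + $850.68 = $5,361.60

$5,361.60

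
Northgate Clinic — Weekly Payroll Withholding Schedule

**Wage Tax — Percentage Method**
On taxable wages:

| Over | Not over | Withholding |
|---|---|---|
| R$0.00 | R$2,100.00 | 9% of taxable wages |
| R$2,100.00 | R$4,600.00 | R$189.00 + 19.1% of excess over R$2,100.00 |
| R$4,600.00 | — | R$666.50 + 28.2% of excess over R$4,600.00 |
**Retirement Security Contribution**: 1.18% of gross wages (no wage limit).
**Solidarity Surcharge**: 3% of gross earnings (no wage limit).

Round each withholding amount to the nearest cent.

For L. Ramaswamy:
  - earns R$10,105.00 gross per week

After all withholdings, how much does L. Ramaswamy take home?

Wage Tax: taxable = R$10,105.00
  R$666.50 + 28.2% × (R$10,105.00 − R$4,600.00) = R$666.50 + 28.2% × R$5,505.00 = R$2,218.91
Retirement Security Contribution: 1.18% × R$10,105.00 = R$119.24
Solidarity Surcharge: 3% × R$10,105.00 = R$303.15
Total withheld: R$2,218.91 + R$119.24 + R$303.15 = R$2,641.30
Net pay: R$10,105.00 − R$2,641.30 = R$7,463.70

R$7,463.70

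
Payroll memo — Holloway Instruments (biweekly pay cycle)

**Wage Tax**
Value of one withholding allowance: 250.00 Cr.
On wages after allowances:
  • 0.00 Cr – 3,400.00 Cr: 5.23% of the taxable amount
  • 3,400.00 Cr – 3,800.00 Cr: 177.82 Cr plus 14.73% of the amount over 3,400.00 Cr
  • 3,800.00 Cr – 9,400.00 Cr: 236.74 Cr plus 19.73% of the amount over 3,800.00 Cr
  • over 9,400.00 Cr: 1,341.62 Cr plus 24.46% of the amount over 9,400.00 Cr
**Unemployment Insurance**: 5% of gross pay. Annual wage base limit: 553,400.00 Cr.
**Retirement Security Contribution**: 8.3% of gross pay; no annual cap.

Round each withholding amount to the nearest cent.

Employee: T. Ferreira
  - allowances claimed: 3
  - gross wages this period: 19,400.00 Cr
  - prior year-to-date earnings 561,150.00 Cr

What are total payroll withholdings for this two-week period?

5,214.37 Cr

Wage Tax: taxable = 19,400.00 Cr − 3×250.00 Cr = 18,650.00 Cr
  1,341.62 Cr + 24.46% × (18,650.00 Cr − 9,400.00 Cr) = 1,341.62 Cr + 24.46% × 9,250.00 Cr = 3,604.17 Cr
Unemployment Insurance: YTD 561,150.00 Cr ≥ cap 553,400.00 Cr → 0.00 Cr
Retirement Security Contribution: 8.3% × 19,400.00 Cr = 1,610.20 Cr
Total: 3,604.17 Cr + 0.00 Cr + 1,610.20 Cr = 5,214.37 Cr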